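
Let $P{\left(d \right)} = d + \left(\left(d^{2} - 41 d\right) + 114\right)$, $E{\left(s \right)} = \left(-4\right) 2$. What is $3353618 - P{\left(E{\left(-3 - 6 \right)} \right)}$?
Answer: $3353120$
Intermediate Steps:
$E{\left(s \right)} = -8$
$P{\left(d \right)} = 114 + d^{2} - 40 d$ ($P{\left(d \right)} = d + \left(114 + d^{2} - 41 d\right) = 114 + d^{2} - 40 d$)
$3353618 - P{\left(E{\left(-3 - 6 \right)} \right)} = 3353618 - \left(114 + \left(-8\right)^{2} - -320\right) = 3353618 - \left(114 + 64 + 320\right) = 3353618 - 498 = 3353120$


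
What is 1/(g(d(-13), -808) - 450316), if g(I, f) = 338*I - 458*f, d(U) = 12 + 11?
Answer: -1/72478 ≈ -1.3797e-5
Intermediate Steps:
d(U) = 23
g(I, f) = -458*f + 338*I
1/(g(d(-13), -808) - 450316) = 1/((-458*(-808) + 338*23) - 450316) = 1/((370064 + 7774) - 450316) = 1/(377838 - 450316) = 1/(-72478) = -1/72478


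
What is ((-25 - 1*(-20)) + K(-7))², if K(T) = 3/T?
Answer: 1444/49 ≈ 29.469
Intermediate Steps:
((-25 - 1*(-20)) + K(-7))² = ((-25 - 1*(-20)) + 3/(-7))² = ((-25 + 20) + 3*(-⅐))² = (-5 - 3/7)² = (-38/7)² = 1444/49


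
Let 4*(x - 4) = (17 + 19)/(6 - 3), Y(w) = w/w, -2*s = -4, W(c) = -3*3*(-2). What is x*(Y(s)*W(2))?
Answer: 126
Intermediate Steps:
W(c) = 18 (W(c) = -9*(-2) = 18)
s = 2 (s = -1/2*(-4) = 2)
Y(w) = 1
x = 7 (x = 4 + ((17 + 19)/(6 - 3))/4 = 4 + (36/3)/4 = 4 + (36*(1/3))/4 = 4 + (1/4)*12 = 4 + 3 = 7)
x*(Y(s)*W(2)) = 7*(1*18) = 7*18 = 126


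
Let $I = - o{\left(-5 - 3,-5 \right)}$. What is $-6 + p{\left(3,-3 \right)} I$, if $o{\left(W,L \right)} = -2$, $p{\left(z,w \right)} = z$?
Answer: $0$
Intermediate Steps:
$I = 2$ ($I = \left(-1\right) \left(-2\right) = 2$)
$-6 + p{\left(3,-3 \right)} I = -6 + 3 \cdot 2 = -6 + 6 = 0$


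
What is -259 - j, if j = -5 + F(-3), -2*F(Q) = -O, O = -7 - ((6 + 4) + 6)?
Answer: -485/2 ≈ -242.50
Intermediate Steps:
O = -23 (O = -7 - (10 + 6) = -7 - 1*16 = -7 - 16 = -23)
F(Q) = -23/2 (F(Q) = -(-1)*(-23)/2 = -½*23 = -23/2)
j = -33/2 (j = -5 - 23/2 = -33/2 ≈ -16.500)
-259 - j = -259 - 1*(-33/2) = -259 + 33/2 = -485/2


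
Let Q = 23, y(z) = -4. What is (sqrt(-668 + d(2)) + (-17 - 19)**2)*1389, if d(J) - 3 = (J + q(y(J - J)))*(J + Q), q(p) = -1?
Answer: 1800144 + 11112*I*sqrt(10) ≈ 1.8001e+6 + 35139.0*I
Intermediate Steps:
d(J) = 3 + (-1 + J)*(23 + J) (d(J) = 3 + (J - 1)*(J + 23) = 3 + (-1 + J)*(23 + J))
(sqrt(-668 + d(2)) + (-17 - 19)**2)*1389 = (sqrt(-668 + (-20 + 2**2 + 22*2)) + (-17 - 19)**2)*1389 = (sqrt(-668 + (-20 + 4 + 44)) + (-36)**2)*1389 = (sqrt(-668 + 28) + 1296)*1389 = (sqrt(-640) + 1296)*1389 = (8*I*sqrt(10) + 1296)*1389 = (1296 + 8*I*sqrt(10))*1389 = 1800144 + 11112*I*sqrt(10)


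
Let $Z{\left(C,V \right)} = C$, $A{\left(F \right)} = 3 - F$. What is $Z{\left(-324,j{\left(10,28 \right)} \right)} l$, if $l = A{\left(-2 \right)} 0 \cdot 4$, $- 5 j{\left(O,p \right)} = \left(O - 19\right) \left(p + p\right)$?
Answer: $0$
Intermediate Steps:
$j{\left(O,p \right)} = - \frac{2 p \left(-19 + O\right)}{5}$ ($j{\left(O,p \right)} = - \frac{\left(O - 19\right) \left(p + p\right)}{5} = - \frac{\left(-19 + O\right) 2 p}{5} = - \frac{2 p \left(-19 + O\right)}{5}$)
$l = 0$ ($l = \left(3 - -2\right) 0 \cdot 4 = \left(3 + 2\right) 0 \cdot 4 = 5 \cdot 0 \cdot 4 = 0 \cdot 4 = 0$)
$Z{\left(-324,j{\left(10,28 \right)} \right)} l = \left(-324\right) 0 = 0$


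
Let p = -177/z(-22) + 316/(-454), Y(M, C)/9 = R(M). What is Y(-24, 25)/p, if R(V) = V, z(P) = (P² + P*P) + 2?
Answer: 47561040/193439 ≈ 245.87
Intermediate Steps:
z(P) = 2 + 2*P² (z(P) = (P² + P²) + 2 = 2*P² + 2 = 2 + 2*P²)
Y(M, C) = 9*M
p = -193439/220190 (p = -177/(2 + 2*(-22)²) + 316/(-454) = -177/(2 + 2*484) + 316*(-1/454) = -177/(2 + 968) - 158/227 = -177/970 - 158/227 = -193439/220190 ≈ -0.87851)
Y(-24, 25)/p = (9*(-24))/(-193439/220190) = -216*(-220190/193439) = 47561040/193439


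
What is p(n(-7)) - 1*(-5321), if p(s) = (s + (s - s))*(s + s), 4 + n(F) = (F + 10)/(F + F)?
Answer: 524939/98 ≈ 5356.5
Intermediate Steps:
n(F) = -4 + (10 + F)/(2*F) (n(F) = -4 + (F + 10)/(F + F) = -4 + (10 + F)/((2*F)) = -4 + (10 + F)*(1/(2*F)) = -4 + (10 + F)/(2*F))
p(s) = 2*s**2 (p(s) = (s + 0)*(2*s) = s*(2*s) = 2*s**2)
p(n(-7)) - 1*(-5321) = 2*(-7/2 + 5/(-7))**2 - 1*(-5321) = 2*(-7/2 + 5*(-1/7))**2 + 5321 = 2*(-7/2 - 5/7)**2 + 5321 = 2*(-59/14)**2 + 5321 = 2*(3481/196) + 5321 = 3481/98 + 5321 = 524939/98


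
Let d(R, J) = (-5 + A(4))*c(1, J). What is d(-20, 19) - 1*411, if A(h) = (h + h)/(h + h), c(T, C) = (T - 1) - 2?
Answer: -403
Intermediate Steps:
c(T, C) = -3 + T (c(T, C) = (-1 + T) - 2 = -3 + T)
A(h) = 1 (A(h) = (2*h)/((2*h)) = (2*h)*(1/(2*h)) = 1)
d(R, J) = 8 (d(R, J) = (-5 + 1)*(-3 + 1) = -4*(-2) = 8)
d(-20, 19) - 1*411 = 8 - 1*411 = 8 - 411 = -403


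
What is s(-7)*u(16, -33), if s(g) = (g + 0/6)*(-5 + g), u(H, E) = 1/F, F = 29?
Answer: 84/29 ≈ 2.8966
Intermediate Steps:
u(H, E) = 1/29
s(g) = g*(-5 + g) (s(g) = (g + 0*(1/6))*(-5 + g) = (g + 0)*(-5 + g) = g*(-5 + g))
s(-7)*u(16, -33) = -7*(-5 - 7)*(1/29) = -7*(-12)*(1/29) = 84*(1/29) = 84/29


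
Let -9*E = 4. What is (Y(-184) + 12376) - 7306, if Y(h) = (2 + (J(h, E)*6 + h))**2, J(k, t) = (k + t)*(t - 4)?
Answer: 16358525026/729 ≈ 2.2440e+7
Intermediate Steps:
E = -4/9 (E = -1/9*4 = -4/9 ≈ -0.44444)
J(k, t) = (-4 + t)*(k + t) (J(k, t) = (k + t)*(-4 + t) = (-4 + t)*(k + t))
Y(h) = (374/27 - 77*h/3)**2 (Y(h) = (2 + (((-4/9)**2 - 4*h - 4*(-4/9) + h*(-4/9))*6 + h))**2 = (2 + ((16/81 - 4*h + 16/9 - 4*h/9)*6 + h))**2 = (2 + ((160/81 - 40*h/9)*6 + h))**2 = (2 + ((320/27 - 80*h/3) + h))**2 = (2 + (320/27 - 77*h/3))**2 = (374/27 - 77*h/3)**2)
(Y(-184) + 12376) - 7306 = (121*(34 - 63*(-184))**2/729 + 12376) - 7306 = (121*(34 + 11592)**2/729 + 12376) - 7306 = ((121/729)*11626**2 + 12376) - 7306 = ((121/729)*135163876 + 12376) - 7306 = (16354828996/729 + 12376) - 7306 = 16363851100/729 - 7306 = 16358525026/729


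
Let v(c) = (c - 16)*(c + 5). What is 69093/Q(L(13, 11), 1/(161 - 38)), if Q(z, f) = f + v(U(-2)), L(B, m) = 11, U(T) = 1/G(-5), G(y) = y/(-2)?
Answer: -212460975/259013 ≈ -820.27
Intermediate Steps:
G(y) = -y/2 (G(y) = y*(-1/2) = -y/2)
U(T) = 2/5 (U(T) = 1/(-1/2*(-5)) = 1/(5/2) = 2/5)
v(c) = (-16 + c)*(5 + c)
Q(z, f) = -2106/25 + f (Q(z, f) = f + (-80 + (2/5)**2 - 11*2/5) = f + (-80 + 4/25 - 22/5) = f - 2106/25 = -2106/25 + f)
69093/Q(L(13, 11), 1/(161 - 38)) = 69093/(-2106/25 + 1/(161 - 38)) = 69093/(-2106/25 + 1/123) = 69093/(-259013/3075) = 69093*(-3075/259013) = -212460975/259013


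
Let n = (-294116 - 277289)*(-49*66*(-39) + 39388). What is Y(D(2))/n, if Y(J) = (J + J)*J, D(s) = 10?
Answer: -20/9457552717 ≈ -2.1147e-9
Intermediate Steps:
Y(J) = 2*J² (Y(J) = (2*J)*J = 2*J²)
n = -94575527170 (n = -571405*(-3234*(-39) + 39388) = -571405*(126126 + 39388) = -571405*165514 = -94575527170)
Y(D(2))/n = (2*10²)/(-94575527170) = (2*100)*(-1/94575527170) = 200*(-1/94575527170) = -20/9457552717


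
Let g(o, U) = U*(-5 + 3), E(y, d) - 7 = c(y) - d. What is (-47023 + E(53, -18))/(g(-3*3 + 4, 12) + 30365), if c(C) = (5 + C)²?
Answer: -43634/30341 ≈ -1.4381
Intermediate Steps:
E(y, d) = 7 + (5 + y)² - d (E(y, d) = 7 + ((5 + y)² - d) = 7 + (5 + y)² - d)
g(o, U) = -2*U (g(o, U) = U*(-2) = -2*U)
(-47023 + E(53, -18))/(g(-3*3 + 4, 12) + 30365) = (-47023 + (7 + (5 + 53)² - 1*(-18)))/(-2*12 + 30365) = (-47023 + (7 + 58² + 18))/(-24 + 30365) = (-47023 + (7 + 3364 + 18))/30341 = (-47023 + 3389)*(1/30341) = -43634*1/30341 = -43634/30341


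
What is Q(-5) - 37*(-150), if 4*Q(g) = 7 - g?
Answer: 5553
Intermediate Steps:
Q(g) = 7/4 - g/4 (Q(g) = (7 - g)/4 = 7/4 - g/4)
Q(-5) - 37*(-150) = (7/4 - ¼*(-5)) - 37*(-150) = (7/4 + 5/4) + 5550 = 3 + 5550 = 5553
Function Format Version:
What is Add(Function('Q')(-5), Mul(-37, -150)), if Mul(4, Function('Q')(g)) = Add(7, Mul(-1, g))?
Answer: 5553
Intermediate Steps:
Function('Q')(g) = Add(Rational(7, 4), Mul(Rational(-1, 4), g)) (Function('Q')(g) = Mul(Rational(1, 4), Add(7, Mul(-1, g))) = Add(Rational(7, 4), Mul(Rational(-1, 4), g)))
Add(Function('Q')(-5), Mul(-37, -150)) = Add(Add(Rational(7, 4), Mul(Rational(-1, 4), -5)), Mul(-37, -150)) = Add(Add(Rational(7, 4), Rational(5, 4)), 5550) = Add(3, 5550) = 5553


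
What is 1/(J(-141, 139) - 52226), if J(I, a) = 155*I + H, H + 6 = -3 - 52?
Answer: -1/74142 ≈ -1.3488e-5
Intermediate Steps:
H = -61 (H = -6 + (-3 - 52) = -6 - 55 = -61)
J(I, a) = -61 + 155*I (J(I, a) = 155*I - 61 = -61 + 155*I)
1/(J(-141, 139) - 52226) = 1/((-61 + 155*(-141)) - 52226) = 1/((-61 - 21855) - 52226) = 1/(-21916 - 52226) = 1/(-74142) = -1/74142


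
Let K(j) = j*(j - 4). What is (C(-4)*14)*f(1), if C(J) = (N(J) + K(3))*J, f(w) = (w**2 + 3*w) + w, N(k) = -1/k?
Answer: 770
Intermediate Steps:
K(j) = j*(-4 + j)
f(w) = w**2 + 4*w
C(J) = J*(-3 - 1/J) (C(J) = (-1/J + 3*(-4 + 3))*J = (-1/J + 3*(-1))*J = (-1/J - 3)*J = (-3 - 1/J)*J = J*(-3 - 1/J))
(C(-4)*14)*f(1) = ((-1 - 3*(-4))*14)*(1*(4 + 1)) = ((-1 + 12)*14)*(1*5) = (11*14)*5 = 154*5 = 770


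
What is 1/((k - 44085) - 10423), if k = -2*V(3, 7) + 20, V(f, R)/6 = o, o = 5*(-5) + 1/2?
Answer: -1/54194 ≈ -1.8452e-5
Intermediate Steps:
o = -49/2 (o = -25 + ½ = -49/2 ≈ -24.500)
V(f, R) = -147 (V(f, R) = 6*(-49/2) = -147)
k = 314 (k = -2*(-147) + 20 = 294 + 20 = 314)
1/((k - 44085) - 10423) = 1/((314 - 44085) - 10423) = 1/(-43771 - 10423) = 1/(-54194) = -1/54194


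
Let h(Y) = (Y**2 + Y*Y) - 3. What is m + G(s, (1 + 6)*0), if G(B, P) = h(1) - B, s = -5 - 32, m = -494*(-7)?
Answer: 3494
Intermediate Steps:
m = 3458
h(Y) = -3 + 2*Y**2 (h(Y) = (Y**2 + Y**2) - 3 = 2*Y**2 - 3 = -3 + 2*Y**2)
s = -37
G(B, P) = -1 - B (G(B, P) = (-3 + 2*1**2) - B = (-3 + 2*1) - B = (-3 + 2) - B = -1 - B)
m + G(s, (1 + 6)*0) = 3458 + (-1 - 1*(-37)) = 3458 + (-1 + 37) = 3458 + 36 = 3494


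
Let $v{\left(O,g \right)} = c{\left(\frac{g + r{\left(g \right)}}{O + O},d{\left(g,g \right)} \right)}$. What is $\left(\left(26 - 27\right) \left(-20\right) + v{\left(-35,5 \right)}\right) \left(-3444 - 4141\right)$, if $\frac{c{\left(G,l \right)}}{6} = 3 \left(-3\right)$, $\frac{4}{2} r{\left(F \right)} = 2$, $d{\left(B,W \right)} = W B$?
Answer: $257890$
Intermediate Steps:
$d{\left(B,W \right)} = B W$
$r{\left(F \right)} = 1$ ($r{\left(F \right)} = \frac{1}{2} \cdot 2 = 1$)
$c{\left(G,l \right)} = -54$ ($c{\left(G,l \right)} = 6 \cdot 3 \left(-3\right) = 6 \left(-9\right) = -54$)
$v{\left(O,g \right)} = -54$
$\left(\left(26 - 27\right) \left(-20\right) + v{\left(-35,5 \right)}\right) \left(-3444 - 4141\right) = \left(\left(26 - 27\right) \left(-20\right) - 54\right) \left(-3444 - 4141\right) = \left(\left(-1\right) \left(-20\right) - 54\right) \left(-7585\right) = \left(20 - 54\right) \left(-7585\right) = \left(-34\right) \left(-7585\right) = 257890$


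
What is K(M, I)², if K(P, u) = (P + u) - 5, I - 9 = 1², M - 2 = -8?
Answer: 1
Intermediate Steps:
M = -6 (M = 2 - 8 = -6)
I = 10 (I = 9 + 1² = 9 + 1 = 10)
K(P, u) = -5 + P + u
K(M, I)² = (-5 - 6 + 10)² = (-1)² = 1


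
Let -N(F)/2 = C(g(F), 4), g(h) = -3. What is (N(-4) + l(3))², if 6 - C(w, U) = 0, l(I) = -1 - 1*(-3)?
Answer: 100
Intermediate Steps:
l(I) = 2 (l(I) = -1 + 3 = 2)
C(w, U) = 6 (C(w, U) = 6 - 1*0 = 6 + 0 = 6)
N(F) = -12 (N(F) = -2*6 = -12)
(N(-4) + l(3))² = (-12 + 2)² = (-10)² = 100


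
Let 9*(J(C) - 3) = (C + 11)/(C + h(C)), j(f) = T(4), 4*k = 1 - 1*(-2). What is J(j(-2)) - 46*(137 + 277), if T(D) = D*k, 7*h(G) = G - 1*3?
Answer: -514093/27 ≈ -19040.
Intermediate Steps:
k = ¾ (k = (1 - 1*(-2))/4 = (1 + 2)/4 = (¼)*3 = ¾ ≈ 0.75000)
h(G) = -3/7 + G/7 (h(G) = (G - 1*3)/7 = (G - 3)/7 = (-3 + G)/7 = -3/7 + G/7)
T(D) = 3*D/4 (T(D) = D*(¾) = 3*D/4)
j(f) = 3 (j(f) = (¾)*4 = 3)
J(C) = 3 + (11 + C)/(9*(-3/7 + 8*C/7)) (J(C) = 3 + ((C + 11)/(C + (-3/7 + C/7)))/9 = 3 + ((11 + C)/(-3/7 + 8*C/7))/9 = 3 + (11 + C)/(9*(-3/7 + 8*C/7)))
J(j(-2)) - 46*(137 + 277) = (-4 + 223*3)/(9*(-3 + 8*3)) - 46*(137 + 277) = (-4 + 669)/(9*(-3 + 24)) - 46*414 = (⅑)*665/21 - 19044 = (⅑)*(1/21)*665 - 19044 = 95/27 - 19044 = -514093/27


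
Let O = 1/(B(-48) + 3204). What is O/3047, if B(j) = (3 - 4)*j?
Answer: 1/9908844 ≈ 1.0092e-7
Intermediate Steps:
B(j) = -j
O = 1/3252 (O = 1/(-1*(-48) + 3204) = 1/(48 + 3204) = 1/3252 ≈ 0.00030750)
O/3047 = (1/3252)/3047 = (1/3252)*(1/3047) = 1/9908844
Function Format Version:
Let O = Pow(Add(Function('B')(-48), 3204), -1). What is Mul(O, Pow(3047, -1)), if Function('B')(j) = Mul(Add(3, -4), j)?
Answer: Rational(1, 9908844) ≈ 1.0092e-7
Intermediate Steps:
Function('B')(j) = Mul(-1, j)
O = Rational(1, 3252) (O = Pow(Add(Mul(-1, -48), 3204), -1) = Pow(Add(48, 3204), -1) = Pow(3252, -1) = Rational(1, 3252) ≈ 0.00030750)
Mul(O, Pow(3047, -1)) = Mul(Rational(1, 3252), Pow(3047, -1)) = Mul(Rational(1, 3252), Rational(1, 3047)) = Rational(1, 9908844)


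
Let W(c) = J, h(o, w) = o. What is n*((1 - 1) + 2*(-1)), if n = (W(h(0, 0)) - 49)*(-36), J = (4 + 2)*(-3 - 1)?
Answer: -5256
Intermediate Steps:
J = -24 (J = 6*(-4) = -24)
W(c) = -24
n = 2628 (n = (-24 - 49)*(-36) = -73*(-36) = 2628)
n*((1 - 1) + 2*(-1)) = 2628*((1 - 1) + 2*(-1)) = 2628*(0 - 2) = 2628*(-2) = -5256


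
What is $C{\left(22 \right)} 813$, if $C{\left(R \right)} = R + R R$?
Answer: $411378$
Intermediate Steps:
$C{\left(R \right)} = R + R^{2}$
$C{\left(22 \right)} 813 = 22 \left(1 + 22\right) 813 = 22 \cdot 23 \cdot 813 = 506 \cdot 813 = 411378$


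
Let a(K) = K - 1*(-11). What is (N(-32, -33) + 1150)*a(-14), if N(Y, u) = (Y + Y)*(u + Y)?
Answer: -15930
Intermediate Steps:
a(K) = 11 + K (a(K) = K + 11 = 11 + K)
N(Y, u) = 2*Y*(Y + u) (N(Y, u) = (2*Y)*(Y + u) = 2*Y*(Y + u))
(N(-32, -33) + 1150)*a(-14) = (2*(-32)*(-32 - 33) + 1150)*(11 - 14) = (2*(-32)*(-65) + 1150)*(-3) = (4160 + 1150)*(-3) = 5310*(-3) = -15930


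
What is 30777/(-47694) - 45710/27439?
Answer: -1008194281/436225222 ≈ -2.3112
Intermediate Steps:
30777/(-47694) - 45710/27439 = 30777*(-1/47694) - 45710*1/27439 = -10259/15898 - 45710/27439 = -1008194281/436225222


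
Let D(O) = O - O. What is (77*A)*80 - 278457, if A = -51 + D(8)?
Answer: -592617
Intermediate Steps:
D(O) = 0
A = -51 (A = -51 + 0 = -51)
(77*A)*80 - 278457 = (77*(-51))*80 - 278457 = -3927*80 - 278457 = -314160 - 278457 = -592617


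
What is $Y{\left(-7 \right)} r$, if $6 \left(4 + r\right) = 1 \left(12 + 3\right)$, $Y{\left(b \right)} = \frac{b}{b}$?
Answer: $- \frac{3}{2} \approx -1.5$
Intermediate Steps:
$Y{\left(b \right)} = 1$
$r = - \frac{3}{2}$ ($r = -4 + \frac{1 \left(12 + 3\right)}{6} = -4 + \frac{1 \cdot 15}{6} = -4 + \frac{1}{6} \cdot 15 = -4 + \frac{5}{2} = - \frac{3}{2} \approx -1.5$)
$Y{\left(-7 \right)} r = 1 \left(- \frac{3}{2}\right) = - \frac{3}{2}$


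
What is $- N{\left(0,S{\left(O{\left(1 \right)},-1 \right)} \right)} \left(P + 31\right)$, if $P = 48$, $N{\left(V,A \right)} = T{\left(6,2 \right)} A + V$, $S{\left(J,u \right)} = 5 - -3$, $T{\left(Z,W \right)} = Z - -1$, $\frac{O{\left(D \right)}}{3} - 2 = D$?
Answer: $-4424$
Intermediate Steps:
$O{\left(D \right)} = 6 + 3 D$
$T{\left(Z,W \right)} = 1 + Z$ ($T{\left(Z,W \right)} = Z + 1 = 1 + Z$)
$S{\left(J,u \right)} = 8$ ($S{\left(J,u \right)} = 5 + 3 = 8$)
$N{\left(V,A \right)} = V + 7 A$ ($N{\left(V,A \right)} = \left(1 + 6\right) A + V = 7 A + V = V + 7 A$)
$- N{\left(0,S{\left(O{\left(1 \right)},-1 \right)} \right)} \left(P + 31\right) = - \left(0 + 7 \cdot 8\right) \left(48 + 31\right) = - \left(0 + 56\right) 79 = - 56 \cdot 79 = \left(-1\right) 4424 = -4424$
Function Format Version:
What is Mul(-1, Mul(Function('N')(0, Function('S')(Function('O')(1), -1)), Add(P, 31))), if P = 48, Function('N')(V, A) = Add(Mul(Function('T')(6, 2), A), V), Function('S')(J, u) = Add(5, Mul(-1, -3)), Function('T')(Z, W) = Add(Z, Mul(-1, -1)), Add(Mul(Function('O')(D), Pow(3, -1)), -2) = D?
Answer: -4424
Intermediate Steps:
Function('O')(D) = Add(6, Mul(3, D))
Function('T')(Z, W) = Add(1, Z) (Function('T')(Z, W) = Add(Z, 1) = Add(1, Z))
Function('S')(J, u) = 8 (Function('S')(J, u) = Add(5, 3) = 8)
Function('N')(V, A) = Add(V, Mul(7, A)) (Function('N')(V, A) = Add(Mul(Add(1, 6), A), V) = Add(Mul(7, A), V) = Add(V, Mul(7, A)))
Mul(-1, Mul(Function('N')(0, Function('S')(Function('O')(1), -1)), Add(P, 31))) = Mul(-1, Mul(Add(0, Mul(7, 8)), Add(48, 31))) = Mul(-1, Mul(Add(0, 56), 79)) = Mul(-1, Mul(56, 79)) = Mul(-1, 4424) = -4424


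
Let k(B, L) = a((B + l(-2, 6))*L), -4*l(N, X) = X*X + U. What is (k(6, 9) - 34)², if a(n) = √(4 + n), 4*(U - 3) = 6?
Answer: (136 - I*√530)²/16 ≈ 1122.9 - 391.37*I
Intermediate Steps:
U = 9/2 (U = 3 + (¼)*6 = 3 + 3/2 = 9/2 ≈ 4.5000)
l(N, X) = -9/8 - X²/4 (l(N, X) = -(X*X + 9/2)/4 = -(X² + 9/2)/4 = -(9/2 + X²)/4 = -9/8 - X²/4)
k(B, L) = √(4 + L*(-81/8 + B)) (k(B, L) = √(4 + (B + (-9/8 - ¼*6²))*L) = √(4 + (B + (-9/8 - ¼*36))*L) = √(4 + (B + (-9/8 - 9))*L) = √(4 + (B - 81/8)*L) = √(4 + (-81/8 + B)*L) = √(4 + L*(-81/8 + B)))
(k(6, 9) - 34)² = (√2*√(32 - 1*9*(81 - 8*6))/4 - 34)² = (√2*√(32 - 1*9*(81 - 48))/4 - 34)² = (√2*√(32 - 1*9*33)/4 - 34)² = (√2*√(32 - 297)/4 - 34)² = (√2*√(-265)/4 - 34)² = (√2*(I*√265)/4 - 34)² = (I*√530/4 - 34)² = (-34 + I*√530/4)²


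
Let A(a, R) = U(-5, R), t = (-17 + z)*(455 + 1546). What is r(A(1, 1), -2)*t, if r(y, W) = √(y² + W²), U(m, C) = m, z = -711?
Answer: -1456728*√29 ≈ -7.8447e+6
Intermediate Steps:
t = -1456728 (t = (-17 - 711)*(455 + 1546) = -728*2001 = -1456728)
A(a, R) = -5
r(y, W) = √(W² + y²)
r(A(1, 1), -2)*t = √((-2)² + (-5)²)*(-1456728) = √(4 + 25)*(-1456728) = √29*(-1456728) = -1456728*√29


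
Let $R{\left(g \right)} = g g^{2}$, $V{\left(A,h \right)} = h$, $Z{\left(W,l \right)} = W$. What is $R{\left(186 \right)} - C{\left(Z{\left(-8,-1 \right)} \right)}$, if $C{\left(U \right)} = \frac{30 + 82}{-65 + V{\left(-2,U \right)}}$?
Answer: $\frac{469744600}{73} \approx 6.4349 \cdot 10^{6}$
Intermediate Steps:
$R{\left(g \right)} = g^{3}$
$C{\left(U \right)} = \frac{112}{-65 + U}$ ($C{\left(U \right)} = \frac{30 + 82}{-65 + U} = \frac{112}{-65 + U}$)
$R{\left(186 \right)} - C{\left(Z{\left(-8,-1 \right)} \right)} = 186^{3} - \frac{112}{-65 - 8} = 6434856 - \frac{112}{-73} = 6434856 - 112 \left(- \frac{1}{73}\right) = 6434856 - - \frac{112}{73} = 6434856 + \frac{112}{73} = \frac{469744600}{73}$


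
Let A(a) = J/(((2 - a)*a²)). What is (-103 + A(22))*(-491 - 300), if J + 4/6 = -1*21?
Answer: 473184901/5808 ≈ 81471.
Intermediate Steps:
J = -65/3 (J = -⅔ - 1*21 = -⅔ - 21 = -65/3 ≈ -21.667)
A(a) = -65/(3*a²*(2 - a)) (A(a) = -65*1/(a²*(2 - a))/3 = -65/(3*a²*(2 - a)))
(-103 + A(22))*(-491 - 300) = (-103 + (65/3)/(22²*(-2 + 22)))*(-491 - 300) = (-103 + (65/3)*(1/484)/20)*(-791) = (-103 + (65/3)*(1/484)*(1/20))*(-791) = (-103 + 13/5808)*(-791) = -598211/5808*(-791) = 473184901/5808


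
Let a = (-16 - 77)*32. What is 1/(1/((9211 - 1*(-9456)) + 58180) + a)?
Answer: -76847/228696671 ≈ -0.00033602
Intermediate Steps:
a = -2976 (a = -93*32 = -2976)
1/(1/((9211 - 1*(-9456)) + 58180) + a) = 1/(1/((9211 - 1*(-9456)) + 58180) - 2976) = 1/(1/((9211 + 9456) + 58180) - 2976) = 1/(1/(18667 + 58180) - 2976) = 1/(1/76847 - 2976) = 1/(-228696671/76847) = -76847/228696671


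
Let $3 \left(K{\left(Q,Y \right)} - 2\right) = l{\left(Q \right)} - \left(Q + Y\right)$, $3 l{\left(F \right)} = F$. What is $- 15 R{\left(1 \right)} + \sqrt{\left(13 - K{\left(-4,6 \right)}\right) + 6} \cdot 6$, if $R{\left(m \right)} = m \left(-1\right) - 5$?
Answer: $90 + 2 \sqrt{163} \approx 115.53$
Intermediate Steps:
$l{\left(F \right)} = \frac{F}{3}$
$R{\left(m \right)} = -5 - m$ ($R{\left(m \right)} = - m - 5 = -5 - m$)
$K{\left(Q,Y \right)} = 2 - \frac{2 Q}{9} - \frac{Y}{3}$ ($K{\left(Q,Y \right)} = 2 + \frac{\frac{Q}{3} - \left(Q + Y\right)}{3} = 2 + \frac{- Y - \frac{2 Q}{3}}{3} = 2 - \left(\frac{Y}{3} + \frac{2 Q}{9}\right) = 2 - \frac{2 Q}{9} - \frac{Y}{3}$)
$- 15 R{\left(1 \right)} + \sqrt{\left(13 - K{\left(-4,6 \right)}\right) + 6} \cdot 6 = - 15 \left(-5 - 1\right) + \sqrt{\left(13 - \left(2 - - \frac{8}{9} - 2\right)\right) + 6} \cdot 6 = - 15 \left(-5 - 1\right) + \sqrt{\left(13 - \left(2 + \frac{8}{9} - 2\right)\right) + 6} \cdot 6 = \left(-15\right) \left(-6\right) + \sqrt{\left(13 - \frac{8}{9}\right) + 6} \cdot 6 = 90 + \sqrt{\left(13 - \frac{8}{9}\right) + 6} \cdot 6 = 90 + \sqrt{\frac{109}{9} + 6} \cdot 6 = 90 + \sqrt{\frac{163}{9}} \cdot 6 = 90 + \frac{\sqrt{163}}{3} \cdot 6 = 90 + 2 \sqrt{163}$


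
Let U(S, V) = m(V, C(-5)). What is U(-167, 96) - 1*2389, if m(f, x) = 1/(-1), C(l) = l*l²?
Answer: -2390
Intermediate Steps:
C(l) = l³
m(f, x) = -1
U(S, V) = -1
U(-167, 96) - 1*2389 = -1 - 1*2389 = -1 - 2389 = -2390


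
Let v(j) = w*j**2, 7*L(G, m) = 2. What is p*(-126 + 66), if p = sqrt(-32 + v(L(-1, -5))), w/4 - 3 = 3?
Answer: -480*I*sqrt(23)/7 ≈ -328.86*I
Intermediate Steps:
w = 24 (w = 12 + 4*3 = 12 + 12 = 24)
L(G, m) = 2/7 (L(G, m) = (1/7)*2 = 2/7)
v(j) = 24*j**2
p = 8*I*sqrt(23)/7 (p = sqrt(-32 + 24*(2/7)**2) = sqrt(-32 + 24*(4/49)) = sqrt(-32 + 96/49) = sqrt(-1472/49) = 8*I*sqrt(23)/7 ≈ 5.4809*I)
p*(-126 + 66) = (8*I*sqrt(23)/7)*(-126 + 66) = (8*I*sqrt(23)/7)*(-60) = -480*I*sqrt(23)/7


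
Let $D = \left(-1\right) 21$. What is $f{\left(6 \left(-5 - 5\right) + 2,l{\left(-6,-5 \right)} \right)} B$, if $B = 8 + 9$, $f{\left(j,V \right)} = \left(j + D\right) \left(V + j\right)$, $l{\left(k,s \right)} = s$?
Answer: $84609$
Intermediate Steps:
$D = -21$
$f{\left(j,V \right)} = \left(-21 + j\right) \left(V + j\right)$ ($f{\left(j,V \right)} = \left(j - 21\right) \left(V + j\right) = \left(-21 + j\right) \left(V + j\right)$)
$B = 17$
$f{\left(6 \left(-5 - 5\right) + 2,l{\left(-6,-5 \right)} \right)} B = \left(\left(6 \left(-5 - 5\right) + 2\right)^{2} - -105 - 21 \left(6 \left(-5 - 5\right) + 2\right) - 5 \left(6 \left(-5 - 5\right) + 2\right)\right) 17 = \left(\left(6 \left(-10\right) + 2\right)^{2} + 105 - 21 \left(6 \left(-10\right) + 2\right) - 5 \left(6 \left(-10\right) + 2\right)\right) 17 = \left(\left(-60 + 2\right)^{2} + 105 - 21 \left(-60 + 2\right) - 5 \left(-60 + 2\right)\right) 17 = \left(\left(-58\right)^{2} + 105 - -1218 - -290\right) 17 = \left(3364 + 105 + 1218 + 290\right) 17 = 4977 \cdot 17 = 84609$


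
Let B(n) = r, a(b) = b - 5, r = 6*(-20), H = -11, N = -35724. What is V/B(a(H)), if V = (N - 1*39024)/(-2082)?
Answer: -6229/20820 ≈ -0.29918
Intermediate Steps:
r = -120
a(b) = -5 + b
B(n) = -120
V = 12458/347 (V = (-35724 - 1*39024)/(-2082) = (-35724 - 39024)*(-1/2082) = -74748*(-1/2082) = 12458/347 ≈ 35.902)
V/B(a(H)) = (12458/347)/(-120) = (12458/347)*(-1/120) = -6229/20820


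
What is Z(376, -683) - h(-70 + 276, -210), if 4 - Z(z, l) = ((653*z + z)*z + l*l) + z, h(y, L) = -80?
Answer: -92926685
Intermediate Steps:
Z(z, l) = 4 - z - l**2 - 654*z**2 (Z(z, l) = 4 - (((653*z + z)*z + l*l) + z) = 4 - (((654*z)*z + l**2) + z) = 4 - ((654*z**2 + l**2) + z) = 4 - ((l**2 + 654*z**2) + z) = 4 - (z + l**2 + 654*z**2) = 4 + (-z - l**2 - 654*z**2) = 4 - z - l**2 - 654*z**2)
Z(376, -683) - h(-70 + 276, -210) = (4 - 1*376 - 1*(-683)**2 - 654*376**2) - 1*(-80) = (4 - 376 - 1*466489 - 654*141376) + 80 = (4 - 376 - 466489 - 92459904) + 80 = -92926765 + 80 = -92926685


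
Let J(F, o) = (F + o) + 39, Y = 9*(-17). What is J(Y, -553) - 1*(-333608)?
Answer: 332941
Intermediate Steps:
Y = -153
J(F, o) = 39 + F + o
J(Y, -553) - 1*(-333608) = (39 - 153 - 553) - 1*(-333608) = -667 + 333608 = 332941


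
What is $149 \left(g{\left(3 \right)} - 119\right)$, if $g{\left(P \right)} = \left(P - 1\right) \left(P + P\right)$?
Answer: $-15943$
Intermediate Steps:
$g{\left(P \right)} = 2 P \left(-1 + P\right)$ ($g{\left(P \right)} = \left(-1 + P\right) 2 P = 2 P \left(-1 + P\right)$)
$149 \left(g{\left(3 \right)} - 119\right) = 149 \left(2 \cdot 3 \left(-1 + 3\right) - 119\right) = 149 \left(2 \cdot 3 \cdot 2 - 119\right) = 149 \left(12 - 119\right) = 149 \left(-107\right) = -15943$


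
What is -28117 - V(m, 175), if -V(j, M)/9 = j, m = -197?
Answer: -29890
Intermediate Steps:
V(j, M) = -9*j
-28117 - V(m, 175) = -28117 - (-9)*(-197) = -28117 - 1*1773 = -28117 - 1773 = -29890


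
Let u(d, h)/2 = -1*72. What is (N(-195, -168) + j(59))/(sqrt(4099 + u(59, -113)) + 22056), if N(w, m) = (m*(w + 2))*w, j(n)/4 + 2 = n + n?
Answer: -139442796096/486463181 + 6322216*sqrt(3955)/486463181 ≈ -285.83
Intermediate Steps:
u(d, h) = -144 (u(d, h) = 2*(-1*72) = 2*(-72) = -144)
j(n) = -8 + 8*n (j(n) = -8 + 4*(n + n) = -8 + 4*(2*n) = -8 + 8*n)
N(w, m) = m*w*(2 + w) (N(w, m) = (m*(2 + w))*w = m*w*(2 + w))
(N(-195, -168) + j(59))/(sqrt(4099 + u(59, -113)) + 22056) = (-168*(-195)*(2 - 195) + (-8 + 8*59))/(sqrt(4099 - 144) + 22056) = (-168*(-195)*(-193) + (-8 + 472))/(sqrt(3955) + 22056) = (-6322680 + 464)/(22056 + sqrt(3955)) = -6322216/(22056 + sqrt(3955))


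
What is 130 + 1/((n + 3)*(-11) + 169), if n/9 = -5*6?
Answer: 403781/3106 ≈ 130.00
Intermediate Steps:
n = -270 (n = 9*(-5*6) = 9*(-30) = -270)
130 + 1/((n + 3)*(-11) + 169) = 130 + 1/((-270 + 3)*(-11) + 169) = 130 + 1/(-267*(-11) + 169) = 130 + 1/(2937 + 169) = 130 + 1/3106 = 403781/3106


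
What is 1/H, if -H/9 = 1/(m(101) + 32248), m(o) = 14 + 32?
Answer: -32294/9 ≈ -3588.2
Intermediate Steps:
m(o) = 46
H = -9/32294 (H = -9/(46 + 32248) = -9/32294 ≈ -0.00027869)
1/H = 1/(-9/32294) = -32294/9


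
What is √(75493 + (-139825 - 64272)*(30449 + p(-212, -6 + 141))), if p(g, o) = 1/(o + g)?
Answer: I*√36845600986271/77 ≈ 78832.0*I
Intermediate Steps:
p(g, o) = 1/(g + o)
√(75493 + (-139825 - 64272)*(30449 + p(-212, -6 + 141))) = √(75493 + (-139825 - 64272)*(30449 + 1/(-212 + (-6 + 141)))) = √(75493 - 204097*(30449 + 1/(-212 + 135))) = √(75493 - 204097*(30449 + 1/(-77))) = √(75493 - 204097*(30449 - 1/77)) = √(75493 - 204097*2344572/77) = √(75493 - 478520111484/77) = √(-478514298523/77) = I*√36845600986271/77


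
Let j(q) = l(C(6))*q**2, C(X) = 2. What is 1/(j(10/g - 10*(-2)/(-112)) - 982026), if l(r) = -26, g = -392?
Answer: -2401/2357847026 ≈ -1.0183e-6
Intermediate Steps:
j(q) = -26*q**2
1/(j(10/g - 10*(-2)/(-112)) - 982026) = 1/(-26*(10/(-392) - 10*(-2)/(-112))**2 - 982026) = 1/(-26*(10*(-1/392) + 20*(-1/112))**2 - 982026) = 1/(-26*(-5/196 - 5/28)**2 - 982026) = 1/(-26*(-10/49)**2 - 982026) = 1/(-26*100/2401 - 982026) = 1/(-2600/2401 - 982026) = 1/(-2357847026/2401) = -2401/2357847026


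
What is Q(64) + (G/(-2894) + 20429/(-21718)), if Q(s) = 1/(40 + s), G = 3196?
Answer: -3326125631/1634149192 ≈ -2.0354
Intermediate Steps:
Q(64) + (G/(-2894) + 20429/(-21718)) = 1/(40 + 64) + (3196/(-2894) + 20429/(-21718)) = 1/104 + (3196*(-1/2894) + 20429*(-1/21718)) = 1/104 + (-1598/1447 - 20429/21718) = 1/104 - 64266127/31425946 = -3326125631/1634149192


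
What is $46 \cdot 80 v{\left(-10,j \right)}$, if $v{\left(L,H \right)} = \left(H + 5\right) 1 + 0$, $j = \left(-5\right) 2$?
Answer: $-18400$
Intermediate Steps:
$j = -10$
$v{\left(L,H \right)} = 5 + H$ ($v{\left(L,H \right)} = \left(5 + H\right) 1 + 0 = \left(5 + H\right) + 0 = 5 + H$)
$46 \cdot 80 v{\left(-10,j \right)} = 46 \cdot 80 \left(5 - 10\right) = 3680 \left(-5\right) = -18400$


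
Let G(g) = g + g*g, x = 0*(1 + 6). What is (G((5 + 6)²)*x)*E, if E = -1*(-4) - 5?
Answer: 0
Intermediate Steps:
E = -1 (E = 4 - 5 = -1)
x = 0 (x = 0*7 = 0)
G(g) = g + g²
(G((5 + 6)²)*x)*E = (((5 + 6)²*(1 + (5 + 6)²))*0)*(-1) = ((11²*(1 + 11²))*0)*(-1) = ((121*(1 + 121))*0)*(-1) = ((121*122)*0)*(-1) = (14762*0)*(-1) = 0*(-1) = 0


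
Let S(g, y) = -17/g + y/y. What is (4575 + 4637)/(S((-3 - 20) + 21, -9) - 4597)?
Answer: -18424/9175 ≈ -2.0081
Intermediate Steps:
S(g, y) = 1 - 17/g (S(g, y) = -17/g + 1 = 1 - 17/g)
(4575 + 4637)/(S((-3 - 20) + 21, -9) - 4597) = (4575 + 4637)/((-17 + ((-3 - 20) + 21))/((-3 - 20) + 21) - 4597) = 9212/((-17 + (-23 + 21))/(-23 + 21) - 4597) = 9212/((-17 - 2)/(-2) - 4597) = 9212/(-1/2*(-19) - 4597) = 9212/(19/2 - 4597) = 9212/(-9175/2) = 9212*(-2/9175) = -18424/9175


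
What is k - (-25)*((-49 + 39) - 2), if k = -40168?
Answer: -40468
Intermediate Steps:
k - (-25)*((-49 + 39) - 2) = -40168 - (-25)*((-49 + 39) - 2) = -40168 - (-25)*(-10 - 2) = -40168 - (-25)*(-12) = -40168 - 1*300 = -40168 - 300 = -40468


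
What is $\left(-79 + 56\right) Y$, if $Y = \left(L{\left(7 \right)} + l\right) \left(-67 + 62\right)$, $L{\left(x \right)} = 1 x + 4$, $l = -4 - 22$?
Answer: $-1725$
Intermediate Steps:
$l = -26$
$L{\left(x \right)} = 4 + x$ ($L{\left(x \right)} = x + 4 = 4 + x$)
$Y = 75$ ($Y = \left(\left(4 + 7\right) - 26\right) \left(-67 + 62\right) = \left(11 - 26\right) \left(-5\right) = \left(-15\right) \left(-5\right) = 75$)
$\left(-79 + 56\right) Y = \left(-79 + 56\right) 75 = \left(-23\right) 75 = -1725$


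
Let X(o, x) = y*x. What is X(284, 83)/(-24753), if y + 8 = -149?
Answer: 13031/24753 ≈ 0.52644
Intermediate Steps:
y = -157 (y = -8 - 149 = -157)
X(o, x) = -157*x
X(284, 83)/(-24753) = -157*83/(-24753) = -13031*(-1/24753) = 13031/24753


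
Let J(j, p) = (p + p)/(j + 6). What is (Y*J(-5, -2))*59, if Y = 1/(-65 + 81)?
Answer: -59/4 ≈ -14.750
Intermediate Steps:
J(j, p) = 2*p/(6 + j) (J(j, p) = (2*p)/(6 + j) = 2*p/(6 + j))
Y = 1/16 ≈ 0.062500
(Y*J(-5, -2))*59 = ((2*(-2)/(6 - 5))/16)*59 = ((2*(-2)/1)/16)*59 = ((2*(-2)*1)/16)*59 = ((1/16)*(-4))*59 = -¼*59 = -59/4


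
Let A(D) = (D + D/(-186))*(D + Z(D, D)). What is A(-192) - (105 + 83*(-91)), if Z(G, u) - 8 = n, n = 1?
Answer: 1314248/31 ≈ 42395.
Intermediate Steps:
Z(G, u) = 9 (Z(G, u) = 8 + 1 = 9)
A(D) = 185*D*(9 + D)/186 (A(D) = (D + D/(-186))*(D + 9) = (D + D*(-1/186))*(9 + D) = (D - D/186)*(9 + D) = (185*D/186)*(9 + D) = 185*D*(9 + D)/186)
A(-192) - (105 + 83*(-91)) = (185/186)*(-192)*(9 - 192) - (105 + 83*(-91)) = (185/186)*(-192)*(-183) - (105 - 7553) = 1083360/31 - 1*(-7448) = 1083360/31 + 7448 = 1314248/31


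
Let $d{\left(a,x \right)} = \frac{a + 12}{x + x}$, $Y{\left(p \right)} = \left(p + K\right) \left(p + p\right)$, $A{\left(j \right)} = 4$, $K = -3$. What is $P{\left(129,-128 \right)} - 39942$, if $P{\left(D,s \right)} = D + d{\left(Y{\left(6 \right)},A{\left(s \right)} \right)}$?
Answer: $-39807$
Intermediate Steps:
$Y{\left(p \right)} = 2 p \left(-3 + p\right)$ ($Y{\left(p \right)} = \left(p - 3\right) \left(p + p\right) = \left(-3 + p\right) 2 p = 2 p \left(-3 + p\right)$)
$d{\left(a,x \right)} = \frac{12 + a}{2 x}$
$P{\left(D,s \right)} = 6 + D$ ($P{\left(D,s \right)} = D + \frac{12 + 2 \cdot 6 \left(-3 + 6\right)}{2 \cdot 4} = D + \frac{1}{2} \cdot \frac{1}{4} \left(12 + 2 \cdot 6 \cdot 3\right) = D + \frac{1}{2} \cdot \frac{1}{4} \left(12 + 36\right) = D + \frac{1}{2} \cdot \frac{1}{4} \cdot 48 = D + 6 = 6 + D$)
$P{\left(129,-128 \right)} - 39942 = \left(6 + 129\right) - 39942 = 135 - 39942 = -39807$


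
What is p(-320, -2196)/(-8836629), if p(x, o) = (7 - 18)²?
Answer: -121/8836629 ≈ -1.3693e-5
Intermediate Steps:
p(x, o) = 121 (p(x, o) = (-11)² = 121)
p(-320, -2196)/(-8836629) = 121/(-8836629) = 121*(-1/8836629) = -121/8836629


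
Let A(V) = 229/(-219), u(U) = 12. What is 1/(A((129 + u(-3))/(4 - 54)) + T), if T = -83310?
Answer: -219/18245119 ≈ -1.2003e-5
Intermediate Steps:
A(V) = -229/219 (A(V) = 229*(-1/219) = -229/219)
1/(A((129 + u(-3))/(4 - 54)) + T) = 1/(-229/219 - 83310) = 1/(-18245119/219) = -219/18245119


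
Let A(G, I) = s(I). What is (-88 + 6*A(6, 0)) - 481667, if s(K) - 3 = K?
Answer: -481737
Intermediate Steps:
s(K) = 3 + K
A(G, I) = 3 + I
(-88 + 6*A(6, 0)) - 481667 = (-88 + 6*(3 + 0)) - 481667 = (-88 + 6*3) - 481667 = (-88 + 18) - 481667 = -70 - 481667 = -481737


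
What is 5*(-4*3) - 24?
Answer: -84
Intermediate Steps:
5*(-4*3) - 24 = 5*(-12) - 24 = -60 - 24 = -84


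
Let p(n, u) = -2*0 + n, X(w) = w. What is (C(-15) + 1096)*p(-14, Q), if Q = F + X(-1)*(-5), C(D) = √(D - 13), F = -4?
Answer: -15344 - 28*I*√7 ≈ -15344.0 - 74.081*I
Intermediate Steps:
C(D) = √(-13 + D)
Q = 1 (Q = -4 - 1*(-5) = -4 + 5 = 1)
p(n, u) = n (p(n, u) = 0 + n = n)
(C(-15) + 1096)*p(-14, Q) = (√(-13 - 15) + 1096)*(-14) = (√(-28) + 1096)*(-14) = (2*I*√7 + 1096)*(-14) = (1096 + 2*I*√7)*(-14) = -15344 - 28*I*√7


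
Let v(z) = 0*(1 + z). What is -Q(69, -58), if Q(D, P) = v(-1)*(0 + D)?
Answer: 0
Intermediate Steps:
v(z) = 0
Q(D, P) = 0 (Q(D, P) = 0*(0 + D) = 0*D = 0)
-Q(69, -58) = -1*0 = 0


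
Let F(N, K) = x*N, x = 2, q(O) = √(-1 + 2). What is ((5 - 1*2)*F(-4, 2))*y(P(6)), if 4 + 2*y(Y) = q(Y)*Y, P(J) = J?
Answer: -24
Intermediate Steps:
q(O) = 1 (q(O) = √1 = 1)
F(N, K) = 2*N
y(Y) = -2 + Y/2 (y(Y) = -2 + (1*Y)/2 = -2 + Y/2)
((5 - 1*2)*F(-4, 2))*y(P(6)) = ((5 - 1*2)*(2*(-4)))*(-2 + (½)*6) = ((5 - 2)*(-8))*(-2 + 3) = (3*(-8))*1 = -24*1 = -24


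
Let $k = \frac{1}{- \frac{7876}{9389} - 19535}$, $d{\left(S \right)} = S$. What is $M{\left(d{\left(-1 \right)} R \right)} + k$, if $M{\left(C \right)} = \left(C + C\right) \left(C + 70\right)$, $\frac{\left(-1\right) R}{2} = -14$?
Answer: $- \frac{431408532221}{183421991} \approx -2352.0$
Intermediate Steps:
$R = 28$ ($R = \left(-2\right) \left(-14\right) = 28$)
$k = - \frac{9389}{183421991}$ ($k = \frac{1}{\left(-7876\right) \frac{1}{9389} - 19535} = \frac{1}{- \frac{7876}{9389} - 19535} = \frac{1}{- \frac{183421991}{9389}} = - \frac{9389}{183421991} \approx -5.1188 \cdot 10^{-5}$)
$M{\left(C \right)} = 2 C \left(70 + C\right)$
$M{\left(d{\left(-1 \right)} R \right)} + k = 2 \left(\left(-1\right) 28\right) \left(70 - 28\right) - \frac{9389}{183421991} = 2 \left(-28\right) \left(70 - 28\right) - \frac{9389}{183421991} = 2 \left(-28\right) 42 - \frac{9389}{183421991} = -2352 - \frac{9389}{183421991} = - \frac{431408532221}{183421991}$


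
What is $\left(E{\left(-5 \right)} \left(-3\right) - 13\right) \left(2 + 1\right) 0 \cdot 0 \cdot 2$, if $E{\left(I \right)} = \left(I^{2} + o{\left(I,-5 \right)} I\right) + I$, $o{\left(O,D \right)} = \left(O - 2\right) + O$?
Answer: $0$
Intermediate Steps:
$o{\left(O,D \right)} = -2 + 2 O$ ($o{\left(O,D \right)} = \left(-2 + O\right) + O = -2 + 2 O$)
$E{\left(I \right)} = I + I^{2} + I \left(-2 + 2 I\right)$ ($E{\left(I \right)} = \left(I^{2} + \left(-2 + 2 I\right) I\right) + I = \left(I^{2} + I \left(-2 + 2 I\right)\right) + I = I + I^{2} + I \left(-2 + 2 I\right)$)
$\left(E{\left(-5 \right)} \left(-3\right) - 13\right) \left(2 + 1\right) 0 \cdot 0 \cdot 2 = \left(- 5 \left(-1 + 3 \left(-5\right)\right) \left(-3\right) - 13\right) \left(2 + 1\right) 0 \cdot 0 \cdot 2 = \left(- 5 \left(-1 - 15\right) \left(-3\right) - 13\right) 3 \cdot 0 \cdot 0 \cdot 2 = \left(\left(-5\right) \left(-16\right) \left(-3\right) - 13\right) 0 \cdot 0 \cdot 2 = \left(80 \left(-3\right) - 13\right) 0 \cdot 2 = \left(-240 - 13\right) 0 = \left(-253\right) 0 = 0$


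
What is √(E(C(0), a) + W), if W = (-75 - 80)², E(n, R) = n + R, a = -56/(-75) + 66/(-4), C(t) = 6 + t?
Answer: √21613722/30 ≈ 154.97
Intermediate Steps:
a = -2363/150 (a = -56*(-1/75) + 66*(-¼) = 56/75 - 33/2 = -2363/150 ≈ -15.753)
E(n, R) = R + n
W = 24025 (W = (-155)² = 24025)
√(E(C(0), a) + W) = √((-2363/150 + (6 + 0)) + 24025) = √((-2363/150 + 6) + 24025) = √(-1463/150 + 24025) = √(3602287/150) = √21613722/30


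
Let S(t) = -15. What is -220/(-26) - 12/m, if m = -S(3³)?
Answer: 498/65 ≈ 7.6615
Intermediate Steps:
m = 15 (m = -1*(-15) = 15)
-220/(-26) - 12/m = -220/(-26) - 12/15 = -220*(-1/26) - 12*1/15 = 110/13 - ⅘ = 498/65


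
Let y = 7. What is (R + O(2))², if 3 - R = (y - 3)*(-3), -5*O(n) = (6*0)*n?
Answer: 225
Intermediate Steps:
O(n) = 0 (O(n) = -6*0*n/5 = -0*n = -⅕*0 = 0)
R = 15 (R = 3 - (7 - 3)*(-3) = 3 - 4*(-3) = 3 - 1*(-12) = 3 + 12 = 15)
(R + O(2))² = (15 + 0)² = 15² = 225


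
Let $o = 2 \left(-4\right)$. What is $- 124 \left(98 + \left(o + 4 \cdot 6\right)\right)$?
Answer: $-14136$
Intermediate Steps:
$o = -8$
$- 124 \left(98 + \left(o + 4 \cdot 6\right)\right) = - 124 \left(98 + \left(-8 + 4 \cdot 6\right)\right) = - 124 \left(98 + \left(-8 + 24\right)\right) = - 124 \left(98 + 16\right) = \left(-124\right) 114 = -14136$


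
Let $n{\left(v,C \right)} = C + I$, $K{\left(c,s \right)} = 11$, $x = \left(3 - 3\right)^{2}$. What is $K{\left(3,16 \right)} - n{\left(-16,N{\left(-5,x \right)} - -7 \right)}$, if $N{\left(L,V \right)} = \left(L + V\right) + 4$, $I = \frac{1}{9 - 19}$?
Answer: $\frac{51}{10} \approx 5.1$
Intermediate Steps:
$x = 0$ ($x = 0^{2} = 0$)
$I = - \frac{1}{10}$ ($I = \frac{1}{-10} = - \frac{1}{10} \approx -0.1$)
$N{\left(L,V \right)} = 4 + L + V$
$n{\left(v,C \right)} = - \frac{1}{10} + C$ ($n{\left(v,C \right)} = C - \frac{1}{10} = - \frac{1}{10} + C$)
$K{\left(3,16 \right)} - n{\left(-16,N{\left(-5,x \right)} - -7 \right)} = 11 - \left(- \frac{1}{10} + \left(\left(4 - 5 + 0\right) - -7\right)\right) = 11 - \left(- \frac{1}{10} + \left(-1 + 7\right)\right) = 11 - \left(- \frac{1}{10} + 6\right) = 11 - \frac{59}{10} = \frac{51}{10}$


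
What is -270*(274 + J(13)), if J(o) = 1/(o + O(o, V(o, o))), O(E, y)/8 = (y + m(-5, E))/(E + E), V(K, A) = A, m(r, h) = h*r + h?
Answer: -74250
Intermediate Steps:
m(r, h) = h + h*r
O(E, y) = 4*(y - 4*E)/E (O(E, y) = 8*((y + E*(1 - 5))/(E + E)) = 8*((y + E*(-4))/((2*E))) = 8*((y - 4*E)*(1/(2*E))) = 8*((y - 4*E)/(2*E)) = 4*(y - 4*E)/E)
J(o) = 1/(-12 + o) (J(o) = 1/(o + (-16 + 4*o/o)) = 1/(o + (-16 + 4)) = 1/(o - 12) = 1/(-12 + o))
-270*(274 + J(13)) = -270*(274 + 1/(-12 + 13)) = -270*(274 + 1/1) = -270*(274 + 1) = -270*275 = -74250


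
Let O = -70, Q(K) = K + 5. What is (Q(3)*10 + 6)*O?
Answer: -6020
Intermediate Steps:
Q(K) = 5 + K
(Q(3)*10 + 6)*O = ((5 + 3)*10 + 6)*(-70) = (8*10 + 6)*(-70) = (80 + 6)*(-70) = 86*(-70) = -6020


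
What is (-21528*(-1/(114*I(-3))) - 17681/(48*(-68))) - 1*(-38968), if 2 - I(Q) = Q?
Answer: 12096588367/310080 ≈ 39011.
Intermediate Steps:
I(Q) = 2 - Q
(-21528*(-1/(114*I(-3))) - 17681/(48*(-68))) - 1*(-38968) = (-21528*(-1/(114*(2 - 1*(-3)))) - 17681/(48*(-68))) - 1*(-38968) = (-21528*(-1/(114*(2 + 3))) - 17681/(-3264)) + 38968 = (-21528/(5*(-114)) - 17681*(-1/3264)) + 38968 = (-21528/(-570) + 17681/3264) + 38968 = (-21528*(-1/570) + 17681/3264) + 38968 = (3588/95 + 17681/3264) + 38968 = 13390927/310080 + 38968 = 12096588367/310080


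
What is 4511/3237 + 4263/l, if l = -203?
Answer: -4882/249 ≈ -19.606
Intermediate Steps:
4511/3237 + 4263/l = 4511/3237 + 4263/(-203) = 4511*(1/3237) + 4263*(-1/203) = 347/249 - 21 = -4882/249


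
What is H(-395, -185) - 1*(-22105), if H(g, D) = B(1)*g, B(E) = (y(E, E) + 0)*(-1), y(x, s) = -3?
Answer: 20920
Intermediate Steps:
B(E) = 3 (B(E) = (-3 + 0)*(-1) = -3*(-1) = 3)
H(g, D) = 3*g
H(-395, -185) - 1*(-22105) = 3*(-395) - 1*(-22105) = -1185 + 22105 = 20920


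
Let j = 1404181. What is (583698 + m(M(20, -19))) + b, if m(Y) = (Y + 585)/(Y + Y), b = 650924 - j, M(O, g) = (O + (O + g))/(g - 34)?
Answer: -1192077/7 ≈ -1.7030e+5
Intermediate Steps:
M(O, g) = (g + 2*O)/(-34 + g)
b = -753257 (b = 650924 - 1*1404181 = 650924 - 1404181 = -753257)
m(Y) = (585 + Y)/(2*Y) (m(Y) = (585 + Y)/((2*Y)) = (585 + Y)*(1/(2*Y)) = (585 + Y)/(2*Y))
(583698 + m(M(20, -19))) + b = (583698 + (585 + (-19 + 2*20)/(-34 - 19))/(2*(((-19 + 2*20)/(-34 - 19))))) - 753257 = (583698 + (585 + (-19 + 40)/(-53))/(2*(((-19 + 40)/(-53))))) - 753257 = (583698 + (585 - 1/53*21)/(2*((-1/53*21)))) - 753257 = (583698 + (585 - 21/53)/(2*(-21/53))) - 753257 = (583698 + (1/2)*(-53/21)*(30984/53)) - 753257 = (583698 - 5164/7) - 753257 = 4080722/7 - 753257 = -1192077/7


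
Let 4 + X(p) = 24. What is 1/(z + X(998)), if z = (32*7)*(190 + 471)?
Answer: 1/148084 ≈ 6.7529e-6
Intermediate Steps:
X(p) = 20 (X(p) = -4 + 24 = 20)
z = 148064 (z = 224*661 = 148064)
1/(z + X(998)) = 1/(148064 + 20) = 1/148084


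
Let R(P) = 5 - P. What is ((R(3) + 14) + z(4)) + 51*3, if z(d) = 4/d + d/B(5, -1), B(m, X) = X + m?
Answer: 171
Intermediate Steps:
z(d) = 4/d + d/4 (z(d) = 4/d + d/(-1 + 5) = 4/d + d/4)
((R(3) + 14) + z(4)) + 51*3 = (((5 - 1*3) + 14) + (4/4 + (¼)*4)) + 51*3 = (((5 - 3) + 14) + (4*(¼) + 1)) + 153 = ((2 + 14) + (1 + 1)) + 153 = (16 + 2) + 153 = 18 + 153 = 171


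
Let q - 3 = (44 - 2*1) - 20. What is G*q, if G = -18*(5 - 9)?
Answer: 1800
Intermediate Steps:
G = 72 (G = -18*(-4) = 72)
q = 25 (q = 3 + ((44 - 2*1) - 20) = 3 + ((44 - 2) - 20) = 3 + (42 - 20) = 3 + 22 = 25)
G*q = 72*25 = 1800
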